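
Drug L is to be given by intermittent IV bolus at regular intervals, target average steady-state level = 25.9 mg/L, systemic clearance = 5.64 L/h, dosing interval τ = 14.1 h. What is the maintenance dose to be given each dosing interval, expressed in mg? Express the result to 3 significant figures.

At steady state, Dose/τ = Css × CL.
Dose = Css × CL × τ = 25.9 × 5.640 × 14.1 = 2060 mg

2060 mg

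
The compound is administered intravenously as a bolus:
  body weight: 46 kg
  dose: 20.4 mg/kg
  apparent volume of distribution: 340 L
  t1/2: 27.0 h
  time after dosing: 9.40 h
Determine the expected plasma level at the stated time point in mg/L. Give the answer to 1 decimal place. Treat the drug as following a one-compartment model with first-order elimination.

Total dose = 20.4 × 46 = 938.4 mg
C₀ = Dose / Vd = 938.4 / 340 = 2.760 mg/L
k = ln2 / t½ = 0.693147 / 27.0 = 0.02567 h⁻¹
C = C₀ · e^(−k·t) = 2.760 × e^(−0.02567 × 9.40)
  = 2.760 × 0.7856 = 2.168 mg/L

2.2 mg/L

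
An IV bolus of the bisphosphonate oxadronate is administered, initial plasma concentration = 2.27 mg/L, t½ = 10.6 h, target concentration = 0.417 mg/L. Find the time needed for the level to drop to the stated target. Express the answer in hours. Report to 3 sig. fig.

k = ln2 / t½ = 0.693147 / 10.6 = 0.06539 h⁻¹
t = ln(C₀ / C) / k = ln(2.270 / 0.417) / 0.06539
  = ln(5.444) / 0.06539 = 1.695 / 0.06539 = 25.92 h

25.9 h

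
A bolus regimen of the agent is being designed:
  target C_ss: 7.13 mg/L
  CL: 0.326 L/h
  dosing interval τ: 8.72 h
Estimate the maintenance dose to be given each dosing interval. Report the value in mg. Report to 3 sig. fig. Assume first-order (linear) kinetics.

At steady state, Dose/τ = Css × CL.
Dose = Css × CL × τ = 7.13 × 0.3260 × 8.72 = 20.27 mg

20.3 mg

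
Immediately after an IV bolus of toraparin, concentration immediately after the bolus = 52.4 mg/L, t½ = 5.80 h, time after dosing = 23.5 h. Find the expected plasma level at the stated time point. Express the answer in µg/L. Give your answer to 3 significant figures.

k = ln2 / t½ = 0.693147 / 5.80 = 0.1195 h⁻¹
C = C₀ · e^(−k·t) = 52.40 × e^(−0.1195 × 23.5)
  = 52.40 × 0.06031 = 3.160 mg/L
Convert: 3.160 mg/L × 1000 = 3160 µg/L

3160 µg/L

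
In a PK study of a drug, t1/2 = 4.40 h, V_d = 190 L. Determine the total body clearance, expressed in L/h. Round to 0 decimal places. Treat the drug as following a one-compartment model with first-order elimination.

k = ln2 / t½ = 0.693147 / 4.40 = 0.1575 h⁻¹
CL = k × Vd = 0.1575 × 190 = 29.93 L/h

30 L/h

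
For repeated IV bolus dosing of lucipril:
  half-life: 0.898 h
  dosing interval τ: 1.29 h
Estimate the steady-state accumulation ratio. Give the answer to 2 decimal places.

k = ln2 / t½ = 0.693147 / 0.898 = 0.7719 h⁻¹
e^(−kτ) = e^(−0.7719 × 1.29) = 0.3694
Accumulation ratio R = 1 / (1 − e^(−kτ)) = 1 / (1 − 0.3694) = 1.586

1.59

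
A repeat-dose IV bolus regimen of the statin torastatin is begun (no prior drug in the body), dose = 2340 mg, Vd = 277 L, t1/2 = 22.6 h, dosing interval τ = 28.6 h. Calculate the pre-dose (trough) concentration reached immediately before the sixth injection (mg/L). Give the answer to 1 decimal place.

5.9 mg/L

C₀ per dose = Dose / Vd = 2340 / 277 = 8.448 mg/L
k = ln2 / t½ = 0.693147 / 22.6 = 0.03067 h⁻¹
Fraction remaining after one interval: r = e^(−kτ) = e^(−0.03067 × 28.6) = 0.4160
Before dose 6, 5 doses have been given (aged 1τ, 2τ, 3τ, 4τ, 5τ).
C_trough = C₀ × (r + r² + … + r^5) = C₀ × r(1−r^5)/(1−r)
        = 8.448 × 0.4160 × (1 − 0.01246) / (1 − 0.4160) = 5.943 mg/L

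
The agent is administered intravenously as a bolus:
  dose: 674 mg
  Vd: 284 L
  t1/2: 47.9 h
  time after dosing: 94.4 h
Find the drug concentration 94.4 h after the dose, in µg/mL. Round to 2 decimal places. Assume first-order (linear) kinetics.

0.61 µg/mL

C₀ = Dose / Vd = 674.0 / 284 = 2.373 mg/L
k = ln2 / t½ = 0.693147 / 47.9 = 0.01447 h⁻¹
C = C₀ · e^(−k·t) = 2.373 × e^(−0.01447 × 94.4)
  = 2.373 × 0.2551 = 0.6054 mg/L
(0.6054 mg/L = 0.6054 µg/mL)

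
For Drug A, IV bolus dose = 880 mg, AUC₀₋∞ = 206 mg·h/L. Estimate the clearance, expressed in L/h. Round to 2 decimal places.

4.27 L/h

CL = Dose / AUC = 880 / 206 = 4.272 L/h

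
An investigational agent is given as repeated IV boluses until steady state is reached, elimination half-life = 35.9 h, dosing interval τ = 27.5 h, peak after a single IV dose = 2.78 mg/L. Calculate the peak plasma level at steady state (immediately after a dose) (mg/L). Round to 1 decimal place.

k = ln2 / t½ = 0.693147 / 35.9 = 0.01931 h⁻¹
e^(−kτ) = e^(−0.01931 × 27.5) = 0.5880
Accumulation ratio R = 1 / (1 − e^(−kτ)) = 1 / (1 − 0.5880) = 2.427
Steady-state peak = C₀ × R = 2.78 × 2.427 = 6.747 mg/L

6.7 mg/L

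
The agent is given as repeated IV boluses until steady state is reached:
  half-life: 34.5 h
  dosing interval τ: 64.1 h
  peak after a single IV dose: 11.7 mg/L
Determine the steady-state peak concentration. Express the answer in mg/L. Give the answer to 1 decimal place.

k = ln2 / t½ = 0.693147 / 34.5 = 0.02009 h⁻¹
e^(−kτ) = e^(−0.02009 × 64.1) = 0.2759
Accumulation ratio R = 1 / (1 − e^(−kτ)) = 1 / (1 − 0.2759) = 1.381
Steady-state peak = C₀ × R = 11.7 × 1.381 = 16.16 mg/L

16.2 mg/L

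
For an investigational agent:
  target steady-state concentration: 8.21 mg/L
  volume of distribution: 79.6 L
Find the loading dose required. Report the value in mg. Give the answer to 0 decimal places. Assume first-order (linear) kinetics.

LD = Css × Vd = 8.21 × 79.6 = 653.5 mg

654 mg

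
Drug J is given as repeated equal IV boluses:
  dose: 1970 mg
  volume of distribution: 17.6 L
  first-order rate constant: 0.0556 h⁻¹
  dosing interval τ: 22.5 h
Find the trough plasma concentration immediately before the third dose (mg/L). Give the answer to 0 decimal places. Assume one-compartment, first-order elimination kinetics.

C₀ per dose = Dose / Vd = 1970 / 17.6 = 111.9 mg/L
Fraction remaining after one interval: r = e^(−kτ) = e^(−0.05560 × 22.5) = 0.2862
Before dose 3, 2 doses have been given (aged 1τ, 2τ).
C_trough = C₀ × (r + r²) = 111.9 × (0.2862 + 0.08191) = 41.19 mg/L

41 mg/L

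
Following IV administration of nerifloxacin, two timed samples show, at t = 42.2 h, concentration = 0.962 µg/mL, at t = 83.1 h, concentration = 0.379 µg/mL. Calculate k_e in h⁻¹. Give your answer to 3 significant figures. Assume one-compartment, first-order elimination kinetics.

0.0228 h⁻¹

k = ln(C₁/C₂) / (t₂ − t₁) = ln(0.962/0.379) / (83.1 − 42.2)
  = 0.9315 / 40.90 = 0.02278 h⁻¹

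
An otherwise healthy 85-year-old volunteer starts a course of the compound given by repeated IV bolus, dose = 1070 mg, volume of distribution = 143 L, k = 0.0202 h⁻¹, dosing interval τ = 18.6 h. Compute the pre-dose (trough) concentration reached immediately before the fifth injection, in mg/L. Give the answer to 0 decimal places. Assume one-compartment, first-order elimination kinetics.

13 mg/L

C₀ per dose = Dose / Vd = 1070 / 143 = 7.483 mg/L
Fraction remaining after one interval: r = e^(−kτ) = e^(−0.02020 × 18.6) = 0.6868
Before dose 5, 4 doses have been given (aged 1τ, 2τ, 3τ, 4τ).
C_trough = C₀ × (r + r² + … + r^4) = C₀ × r(1−r^4)/(1−r)
        = 7.483 × 0.6868 × (1 − 0.2225) / (1 − 0.6868) = 12.76 mg/L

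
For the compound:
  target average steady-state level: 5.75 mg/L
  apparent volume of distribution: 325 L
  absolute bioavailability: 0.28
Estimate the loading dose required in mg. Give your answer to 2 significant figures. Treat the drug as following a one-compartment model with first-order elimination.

LD = Css × Vd / F = 5.75 × 325 / 0.28 = 6674 mg

6700 mg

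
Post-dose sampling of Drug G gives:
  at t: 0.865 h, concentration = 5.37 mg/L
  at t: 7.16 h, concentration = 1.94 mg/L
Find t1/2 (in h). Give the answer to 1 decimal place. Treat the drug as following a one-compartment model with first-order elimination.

4.3 h

k = ln(C₁/C₂) / (t₂ − t₁) = ln(5.37/1.94) / (7.16 − 0.865)
  = 1.018 / 6.295 = 0.1617 h⁻¹
t½ = ln2 / k = 0.693147 / 0.1617 = 4.287 h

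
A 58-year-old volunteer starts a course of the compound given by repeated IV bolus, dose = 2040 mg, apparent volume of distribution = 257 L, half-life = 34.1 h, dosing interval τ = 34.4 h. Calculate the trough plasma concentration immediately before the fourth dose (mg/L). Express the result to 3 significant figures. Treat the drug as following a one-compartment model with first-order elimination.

6.88 mg/L

C₀ per dose = Dose / Vd = 2040 / 257 = 7.938 mg/L
k = ln2 / t½ = 0.693147 / 34.1 = 0.02033 h⁻¹
Fraction remaining after one interval: r = e^(−kτ) = e^(−0.02033 × 34.4) = 0.4969
Before dose 4, 3 doses have been given (aged 1τ, 2τ, 3τ).
C_trough = C₀ × (r + r² + … + r^3) = C₀ × r(1−r^3)/(1−r)
        = 7.938 × 0.4969 × (1 − 0.1227) / (1 − 0.4969) = 6.878 mg/L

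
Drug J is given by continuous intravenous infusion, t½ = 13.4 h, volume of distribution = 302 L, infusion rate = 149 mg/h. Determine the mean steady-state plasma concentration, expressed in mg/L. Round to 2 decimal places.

9.54 mg/L

k = ln2 / t½ = 0.693147 / 13.4 = 0.05173 h⁻¹
CL = k × Vd = 0.05173 × 302 = 15.62 L/h
At steady state Css = R₀ / CL = 149 / 15.62 = 9.539 mg/L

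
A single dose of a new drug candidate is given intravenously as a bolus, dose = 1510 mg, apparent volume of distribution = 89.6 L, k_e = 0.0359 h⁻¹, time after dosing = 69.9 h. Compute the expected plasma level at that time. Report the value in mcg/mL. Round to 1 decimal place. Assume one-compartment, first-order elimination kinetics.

C₀ = Dose / Vd = 1510 / 89.6 = 16.85 mg/L
C = C₀ · e^(−k·t) = 16.85 × e^(−0.03590 × 69.9)
  = 16.85 × 0.08132 = 1.370 mg/L
(1.370 mg/L = 1.370 mcg/mL)

1.4 mcg/mL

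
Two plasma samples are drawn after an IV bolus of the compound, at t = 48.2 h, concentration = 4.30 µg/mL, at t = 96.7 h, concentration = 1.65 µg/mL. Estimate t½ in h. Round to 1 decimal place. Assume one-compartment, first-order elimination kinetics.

35.1 h

k = ln(C₁/C₂) / (t₂ − t₁) = ln(4.30/1.65) / (96.7 − 48.2)
  = 0.9578 / 48.50 = 0.01975 h⁻¹
t½ = ln2 / k = 0.693147 / 0.01975 = 35.10 h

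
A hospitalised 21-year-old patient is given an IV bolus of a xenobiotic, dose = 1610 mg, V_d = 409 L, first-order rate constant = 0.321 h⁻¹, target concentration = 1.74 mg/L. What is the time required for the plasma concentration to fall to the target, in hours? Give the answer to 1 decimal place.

2.5 h

C₀ = Dose / Vd = 1610 / 409 = 3.936 mg/L
t = ln(C₀ / C) / k = ln(3.936 / 1.74) / 0.3210
  = ln(2.262) / 0.3210 = 0.8162 / 0.3210 = 2.543 h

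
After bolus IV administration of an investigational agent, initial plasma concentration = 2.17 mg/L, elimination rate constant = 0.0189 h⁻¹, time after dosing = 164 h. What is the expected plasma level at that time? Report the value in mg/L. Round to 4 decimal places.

C = C₀ · e^(−k·t) = 2.170 × e^(−0.01890 × 164)
  = 2.170 × 0.04507 = 0.09780 mg/L

0.0978 mg/L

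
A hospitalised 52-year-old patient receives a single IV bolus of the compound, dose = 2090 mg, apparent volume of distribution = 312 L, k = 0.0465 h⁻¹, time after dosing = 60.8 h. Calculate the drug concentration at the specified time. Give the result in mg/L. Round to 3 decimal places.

C₀ = Dose / Vd = 2090 / 312 = 6.699 mg/L
C = C₀ · e^(−k·t) = 6.699 × e^(−0.04650 × 60.8)
  = 6.699 × 0.05918 = 0.3964 mg/L

0.396 mg/L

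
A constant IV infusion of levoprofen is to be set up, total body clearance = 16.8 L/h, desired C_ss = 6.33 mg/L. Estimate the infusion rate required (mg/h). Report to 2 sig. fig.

110 mg/h

At steady state, infusion rate R₀ = Css × CL = 6.33 × 16.80 = 106.3 mg/h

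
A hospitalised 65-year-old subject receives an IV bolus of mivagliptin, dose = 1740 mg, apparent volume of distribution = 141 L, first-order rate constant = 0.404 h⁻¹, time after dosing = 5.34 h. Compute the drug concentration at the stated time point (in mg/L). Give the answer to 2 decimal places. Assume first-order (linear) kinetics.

1.43 mg/L

C₀ = Dose / Vd = 1740 / 141 = 12.34 mg/L
C = C₀ · e^(−k·t) = 12.34 × e^(−0.4040 × 5.34)
  = 12.34 × 0.1156 = 1.427 mg/L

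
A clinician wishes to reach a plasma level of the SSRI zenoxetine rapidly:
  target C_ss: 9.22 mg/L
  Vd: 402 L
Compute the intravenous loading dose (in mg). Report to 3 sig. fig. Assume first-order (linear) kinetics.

3710 mg

LD = Css × Vd = 9.22 × 402 = 3706 mg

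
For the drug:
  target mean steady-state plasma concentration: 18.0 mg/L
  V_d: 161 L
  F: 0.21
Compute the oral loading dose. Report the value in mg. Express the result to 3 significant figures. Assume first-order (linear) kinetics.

13800 mg

LD = Css × Vd / F = 18.0 × 161 / 0.21 = 13800 mg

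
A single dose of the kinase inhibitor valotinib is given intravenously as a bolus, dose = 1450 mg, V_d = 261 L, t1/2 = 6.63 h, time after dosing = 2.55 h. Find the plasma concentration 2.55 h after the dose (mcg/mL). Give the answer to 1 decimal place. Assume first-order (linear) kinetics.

C₀ = Dose / Vd = 1450 / 261 = 5.556 mg/L
k = ln2 / t½ = 0.693147 / 6.63 = 0.1045 h⁻¹
C = C₀ · e^(−k·t) = 5.556 × e^(−0.1045 × 2.55)
  = 5.556 × 0.7661 = 4.256 mg/L
(4.256 mg/L = 4.256 mcg/mL)

4.3 mcg/mL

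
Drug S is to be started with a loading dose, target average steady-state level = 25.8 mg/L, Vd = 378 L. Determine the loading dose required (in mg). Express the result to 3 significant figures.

LD = Css × Vd = 25.8 × 378 = 9752 mg

9750 mg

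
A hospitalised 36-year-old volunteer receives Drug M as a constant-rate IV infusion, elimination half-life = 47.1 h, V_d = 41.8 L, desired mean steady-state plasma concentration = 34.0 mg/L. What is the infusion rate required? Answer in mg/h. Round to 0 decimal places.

k = ln2 / t½ = 0.693147 / 47.1 = 0.01472 h⁻¹
CL = k × Vd = 0.01472 × 41.8 = 0.6153 L/h
At steady state, infusion rate R₀ = Css × CL = 34.0 × 0.6153 = 20.92 mg/h

21 mg/h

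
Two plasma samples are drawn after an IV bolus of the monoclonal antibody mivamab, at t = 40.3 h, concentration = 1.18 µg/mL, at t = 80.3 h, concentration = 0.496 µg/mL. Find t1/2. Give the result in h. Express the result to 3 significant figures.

k = ln(C₁/C₂) / (t₂ − t₁) = ln(1.18/0.496) / (80.3 − 40.3)
  = 0.8667 / 40.00 = 0.02167 h⁻¹
t½ = ln2 / k = 0.693147 / 0.02167 = 31.99 h

32.0 h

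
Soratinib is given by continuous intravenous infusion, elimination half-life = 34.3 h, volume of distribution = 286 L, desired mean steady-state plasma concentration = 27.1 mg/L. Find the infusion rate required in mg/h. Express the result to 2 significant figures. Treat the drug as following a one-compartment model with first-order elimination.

160 mg/h

k = ln2 / t½ = 0.693147 / 34.3 = 0.02021 h⁻¹
CL = k × Vd = 0.02021 × 286 = 5.780 L/h
At steady state, infusion rate R₀ = Css × CL = 27.1 × 5.780 = 156.6 mg/h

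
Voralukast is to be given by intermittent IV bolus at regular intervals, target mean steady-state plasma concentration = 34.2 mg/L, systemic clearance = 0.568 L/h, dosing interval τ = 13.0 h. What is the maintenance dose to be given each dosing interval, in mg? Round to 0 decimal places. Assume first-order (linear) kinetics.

At steady state, Dose/τ = Css × CL.
Dose = Css × CL × τ = 34.2 × 0.5680 × 13.0 = 252.5 mg

253 mg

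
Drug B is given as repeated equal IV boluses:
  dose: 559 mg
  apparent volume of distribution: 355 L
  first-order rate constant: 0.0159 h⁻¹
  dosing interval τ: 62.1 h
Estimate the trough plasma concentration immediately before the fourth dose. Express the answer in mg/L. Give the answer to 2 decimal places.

C₀ per dose = Dose / Vd = 559 / 355 = 1.575 mg/L
Fraction remaining after one interval: r = e^(−kτ) = e^(−0.01590 × 62.1) = 0.3725
Before dose 4, 3 doses have been given (aged 1τ, 2τ, 3τ).
C_trough = C₀ × (r + r² + … + r^3) = C₀ × r(1−r^3)/(1−r)
        = 1.575 × 0.3725 × (1 − 0.05169) / (1 − 0.3725) = 0.8866 mg/L

0.89 mg/L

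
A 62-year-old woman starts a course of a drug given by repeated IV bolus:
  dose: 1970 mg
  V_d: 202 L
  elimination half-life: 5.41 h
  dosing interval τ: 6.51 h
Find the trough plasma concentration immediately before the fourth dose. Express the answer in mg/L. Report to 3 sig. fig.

C₀ per dose = Dose / Vd = 1970 / 202 = 9.752 mg/L
k = ln2 / t½ = 0.693147 / 5.41 = 0.1281 h⁻¹
Fraction remaining after one interval: r = e^(−kτ) = e^(−0.1281 × 6.51) = 0.4343
Before dose 4, 3 doses have been given (aged 1τ, 2τ, 3τ).
C_trough = C₀ × (r + r² + … + r^3) = C₀ × r(1−r^3)/(1−r)
        = 9.752 × 0.4343 × (1 − 0.08192) / (1 − 0.4343) = 6.873 mg/L

6.87 mg/L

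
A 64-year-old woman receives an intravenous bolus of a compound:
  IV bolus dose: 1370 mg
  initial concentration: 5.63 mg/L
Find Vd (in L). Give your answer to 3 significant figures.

243 L

Vd = Dose / C₀ = 1370 / 5.63 = 243.3 L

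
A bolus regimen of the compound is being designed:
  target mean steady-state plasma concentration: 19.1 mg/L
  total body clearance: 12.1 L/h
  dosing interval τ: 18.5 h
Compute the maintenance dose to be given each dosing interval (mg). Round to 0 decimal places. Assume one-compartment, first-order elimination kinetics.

At steady state, Dose/τ = Css × CL.
Dose = Css × CL × τ = 19.1 × 12.10 × 18.5 = 4276 mg

4276 mg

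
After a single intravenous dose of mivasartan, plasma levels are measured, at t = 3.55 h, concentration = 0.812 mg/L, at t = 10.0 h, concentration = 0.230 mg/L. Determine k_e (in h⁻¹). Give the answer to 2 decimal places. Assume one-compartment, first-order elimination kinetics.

k = ln(C₁/C₂) / (t₂ − t₁) = ln(0.812/0.230) / (10.0 − 3.55)
  = 1.261 / 6.450 = 0.1955 h⁻¹

0.20 h⁻¹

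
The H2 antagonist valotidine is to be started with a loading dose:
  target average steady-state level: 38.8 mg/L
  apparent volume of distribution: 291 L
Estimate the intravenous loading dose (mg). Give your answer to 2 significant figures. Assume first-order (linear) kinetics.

LD = Css × Vd = 38.8 × 291 = 11290 mg

11000 mg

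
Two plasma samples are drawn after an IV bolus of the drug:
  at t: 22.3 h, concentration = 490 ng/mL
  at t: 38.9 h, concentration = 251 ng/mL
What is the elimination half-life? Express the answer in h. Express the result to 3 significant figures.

17.2 h

k = ln(C₁/C₂) / (t₂ − t₁) = ln(490/251) / (38.9 − 22.3)
  = 0.6690 / 16.60 = 0.04030 h⁻¹
t½ = ln2 / k = 0.693147 / 0.04030 = 17.20 h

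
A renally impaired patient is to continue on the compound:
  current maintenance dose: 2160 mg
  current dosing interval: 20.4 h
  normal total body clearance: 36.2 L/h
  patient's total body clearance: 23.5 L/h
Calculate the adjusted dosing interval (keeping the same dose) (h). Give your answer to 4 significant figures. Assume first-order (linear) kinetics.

To keep the same average steady-state level, dosing rate must scale with clearance.
CL ratio = 23.5 / 36.2 = 0.6492
New interval (same dose) = 20.4 / 0.6492 = 31.42 h

31.42 h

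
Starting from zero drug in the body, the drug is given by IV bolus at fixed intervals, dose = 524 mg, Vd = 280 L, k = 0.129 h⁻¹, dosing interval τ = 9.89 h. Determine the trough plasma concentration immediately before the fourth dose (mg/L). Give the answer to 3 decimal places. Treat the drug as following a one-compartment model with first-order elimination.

C₀ per dose = Dose / Vd = 524 / 280 = 1.871 mg/L
Fraction remaining after one interval: r = e^(−kτ) = e^(−0.1290 × 9.89) = 0.2792
Before dose 4, 3 doses have been given (aged 1τ, 2τ, 3τ).
C_trough = C₀ × (r + r² + … + r^3) = C₀ × r(1−r^3)/(1−r)
        = 1.871 × 0.2792 × (1 − 0.02176) / (1 − 0.2792) = 0.7090 mg/L

0.709 mg/L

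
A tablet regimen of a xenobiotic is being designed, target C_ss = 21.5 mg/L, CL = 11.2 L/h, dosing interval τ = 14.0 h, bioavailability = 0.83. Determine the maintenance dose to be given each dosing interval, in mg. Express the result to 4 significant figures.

4062 mg

At steady state, F × (Dose/τ) = Css × CL.
Dose = Css × CL × τ / F = 21.5 × 11.20 × 14.0 / 0.83 = 4062 mg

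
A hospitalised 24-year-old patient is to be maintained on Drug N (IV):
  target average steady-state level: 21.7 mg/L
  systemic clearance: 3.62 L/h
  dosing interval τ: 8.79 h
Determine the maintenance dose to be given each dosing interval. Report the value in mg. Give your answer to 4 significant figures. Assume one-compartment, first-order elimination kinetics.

At steady state, Dose/τ = Css × CL.
Dose = Css × CL × τ = 21.7 × 3.620 × 8.79 = 690.5 mg

690.5 mg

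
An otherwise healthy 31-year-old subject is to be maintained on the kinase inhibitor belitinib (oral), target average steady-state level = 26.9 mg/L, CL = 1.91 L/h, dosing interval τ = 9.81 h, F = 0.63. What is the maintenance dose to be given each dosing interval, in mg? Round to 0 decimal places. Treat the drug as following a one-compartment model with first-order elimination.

800 mg

At steady state, F × (Dose/τ) = Css × CL.
Dose = Css × CL × τ / F = 26.9 × 1.910 × 9.81 / 0.63 = 800.0 mg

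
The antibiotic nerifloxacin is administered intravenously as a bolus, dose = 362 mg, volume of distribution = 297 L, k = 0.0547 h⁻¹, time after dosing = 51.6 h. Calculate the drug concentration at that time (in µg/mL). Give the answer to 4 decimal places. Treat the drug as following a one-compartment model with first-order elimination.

C₀ = Dose / Vd = 362.0 / 297 = 1.219 mg/L
C = C₀ · e^(−k·t) = 1.219 × e^(−0.05470 × 51.6)
  = 1.219 × 0.05946 = 0.07248 mg/L
(0.07248 mg/L = 0.07248 µg/mL)

0.0725 µg/mL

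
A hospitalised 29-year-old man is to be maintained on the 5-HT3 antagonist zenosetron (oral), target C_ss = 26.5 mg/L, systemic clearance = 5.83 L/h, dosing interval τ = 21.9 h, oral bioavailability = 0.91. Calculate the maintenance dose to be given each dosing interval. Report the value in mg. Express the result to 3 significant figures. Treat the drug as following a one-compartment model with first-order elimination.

At steady state, F × (Dose/τ) = Css × CL.
Dose = Css × CL × τ / F = 26.5 × 5.830 × 21.9 / 0.91 = 3718 mg

3720 mg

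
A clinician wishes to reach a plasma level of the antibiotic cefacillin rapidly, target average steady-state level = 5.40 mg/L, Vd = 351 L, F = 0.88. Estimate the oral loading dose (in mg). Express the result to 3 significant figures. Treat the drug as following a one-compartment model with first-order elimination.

2150 mg

LD = Css × Vd / F = 5.40 × 351 / 0.88 = 2154 mg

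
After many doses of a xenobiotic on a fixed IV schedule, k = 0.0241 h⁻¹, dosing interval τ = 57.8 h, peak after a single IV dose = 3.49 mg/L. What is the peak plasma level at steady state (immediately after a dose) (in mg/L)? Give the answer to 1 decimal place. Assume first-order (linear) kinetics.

e^(−kτ) = e^(−0.02410 × 57.8) = 0.2483
Accumulation ratio R = 1 / (1 − e^(−kτ)) = 1 / (1 − 0.2483) = 1.330
Steady-state peak = C₀ × R = 3.49 × 1.330 = 4.642 mg/L

4.6 mg/L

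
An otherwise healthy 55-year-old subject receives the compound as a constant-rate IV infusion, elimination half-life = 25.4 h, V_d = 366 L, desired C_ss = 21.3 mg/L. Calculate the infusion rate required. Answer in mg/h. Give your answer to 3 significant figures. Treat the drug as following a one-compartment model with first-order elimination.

k = ln2 / t½ = 0.693147 / 25.4 = 0.02729 h⁻¹
CL = k × Vd = 0.02729 × 366 = 9.988 L/h
At steady state, infusion rate R₀ = Css × CL = 21.3 × 9.988 = 212.7 mg/h

213 mg/h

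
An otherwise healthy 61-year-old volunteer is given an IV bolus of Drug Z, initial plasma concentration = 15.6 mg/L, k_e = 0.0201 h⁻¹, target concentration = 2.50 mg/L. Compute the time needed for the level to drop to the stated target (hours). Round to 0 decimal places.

t = ln(C₀ / C) / k = ln(15.60 / 2.50) / 0.02010
  = ln(6.240) / 0.02010 = 1.831 / 0.02010 = 91.09 h

91 h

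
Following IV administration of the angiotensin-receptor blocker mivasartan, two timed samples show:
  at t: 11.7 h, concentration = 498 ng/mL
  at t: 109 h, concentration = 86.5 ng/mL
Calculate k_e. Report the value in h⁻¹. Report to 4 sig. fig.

k = ln(C₁/C₂) / (t₂ − t₁) = ln(498/86.5) / (109 − 11.7)
  = 1.750 / 97.30 = 0.01799 h⁻¹

0.01799 h⁻¹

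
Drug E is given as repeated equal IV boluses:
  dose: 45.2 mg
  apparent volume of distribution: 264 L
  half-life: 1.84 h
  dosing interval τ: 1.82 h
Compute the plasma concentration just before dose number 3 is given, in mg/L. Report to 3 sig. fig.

C₀ per dose = Dose / Vd = 45.2 / 264 = 0.1712 mg/L
k = ln2 / t½ = 0.693147 / 1.84 = 0.3767 h⁻¹
Fraction remaining after one interval: r = e^(−kτ) = e^(−0.3767 × 1.82) = 0.5038
Before dose 3, 2 doses have been given (aged 1τ, 2τ).
C_trough = C₀ × (r + r²) = 0.1712 × (0.5038 + 0.2538) = 0.1297 mg/L

0.130 mg/L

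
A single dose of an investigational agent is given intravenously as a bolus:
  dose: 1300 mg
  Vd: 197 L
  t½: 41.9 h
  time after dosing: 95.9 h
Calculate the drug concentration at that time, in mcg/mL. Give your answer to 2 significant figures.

C₀ = Dose / Vd = 1300 / 197 = 6.599 mg/L
k = ln2 / t½ = 0.693147 / 41.9 = 0.01654 h⁻¹
C = C₀ · e^(−k·t) = 6.599 × e^(−0.01654 × 95.9)
  = 6.599 × 0.2047 = 1.351 mg/L
(1.351 mg/L = 1.351 mcg/mL)

1.4 mcg/mL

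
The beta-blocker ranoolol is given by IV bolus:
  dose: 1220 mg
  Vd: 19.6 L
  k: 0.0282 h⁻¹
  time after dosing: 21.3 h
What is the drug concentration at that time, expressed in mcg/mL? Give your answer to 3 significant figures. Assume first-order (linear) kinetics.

C₀ = Dose / Vd = 1220 / 19.6 = 62.24 mg/L
C = C₀ · e^(−k·t) = 62.24 × e^(−0.02820 × 21.3)
  = 62.24 × 0.5484 = 34.13 mg/L
(34.13 mg/L = 34.13 mcg/mL)

34.1 mcg/mL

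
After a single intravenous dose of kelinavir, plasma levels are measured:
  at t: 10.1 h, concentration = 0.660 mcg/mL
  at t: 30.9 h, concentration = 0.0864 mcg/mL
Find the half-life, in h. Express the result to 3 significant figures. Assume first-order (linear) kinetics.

k = ln(C₁/C₂) / (t₂ − t₁) = ln(0.660/0.0864) / (30.9 − 10.1)
  = 2.033 / 20.80 = 0.09774 h⁻¹
t½ = ln2 / k = 0.693147 / 0.09774 = 7.092 h

7.09 h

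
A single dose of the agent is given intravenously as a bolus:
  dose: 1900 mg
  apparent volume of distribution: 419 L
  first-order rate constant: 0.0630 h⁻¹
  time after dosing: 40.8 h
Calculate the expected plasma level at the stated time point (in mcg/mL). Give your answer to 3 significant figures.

0.347 mcg/mL

C₀ = Dose / Vd = 1900 / 419 = 4.535 mg/L
C = C₀ · e^(−k·t) = 4.535 × e^(−0.06300 × 40.8)
  = 4.535 × 0.07650 = 0.3469 mg/L
(0.3469 mg/L = 0.3469 mcg/mL)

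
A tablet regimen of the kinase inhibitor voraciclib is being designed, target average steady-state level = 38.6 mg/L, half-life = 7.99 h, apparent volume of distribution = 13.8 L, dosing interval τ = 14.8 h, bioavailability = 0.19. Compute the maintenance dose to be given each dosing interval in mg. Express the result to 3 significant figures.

3600 mg

k = ln2 / t½ = 0.693147 / 7.99 = 0.08675 h⁻¹
CL = k × Vd = 0.08675 × 13.8 = 1.197 L/h
At steady state, F × (Dose/τ) = Css × CL.
Dose = Css × CL × τ / F = 38.6 × 1.197 × 14.8 / 0.19 = 3599 mg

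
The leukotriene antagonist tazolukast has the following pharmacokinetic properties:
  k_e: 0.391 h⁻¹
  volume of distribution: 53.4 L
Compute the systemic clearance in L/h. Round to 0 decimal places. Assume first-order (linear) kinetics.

21 L/h

CL = k × Vd = 0.391 × 53.4 = 20.88 L/h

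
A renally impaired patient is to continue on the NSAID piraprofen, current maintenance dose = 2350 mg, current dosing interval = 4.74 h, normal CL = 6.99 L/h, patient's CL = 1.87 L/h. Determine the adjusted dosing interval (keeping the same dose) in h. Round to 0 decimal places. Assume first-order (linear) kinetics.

To keep the same average steady-state level, dosing rate must scale with clearance.
CL ratio = 1.87 / 6.99 = 0.2675
New interval (same dose) = 4.74 / 0.2675 = 17.72 h

18 h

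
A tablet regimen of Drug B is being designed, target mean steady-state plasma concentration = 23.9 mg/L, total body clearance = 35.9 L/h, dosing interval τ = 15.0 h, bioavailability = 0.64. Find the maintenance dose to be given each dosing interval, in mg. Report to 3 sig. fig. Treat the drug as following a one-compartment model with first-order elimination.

At steady state, F × (Dose/τ) = Css × CL.
Dose = Css × CL × τ / F = 23.9 × 35.90 × 15.0 / 0.64 = 20110 mg

20100 mg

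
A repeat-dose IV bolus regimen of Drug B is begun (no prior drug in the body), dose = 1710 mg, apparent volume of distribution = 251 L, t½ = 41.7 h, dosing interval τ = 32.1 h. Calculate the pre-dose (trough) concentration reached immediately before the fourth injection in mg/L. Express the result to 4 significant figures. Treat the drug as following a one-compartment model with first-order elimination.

7.714 mg/L

C₀ per dose = Dose / Vd = 1710 / 251 = 6.813 mg/L
k = ln2 / t½ = 0.693147 / 41.7 = 0.01662 h⁻¹
Fraction remaining after one interval: r = e^(−kτ) = e^(−0.01662 × 32.1) = 0.5865
Before dose 4, 3 doses have been given (aged 1τ, 2τ, 3τ).
C_trough = C₀ × (r + r² + … + r^3) = C₀ × r(1−r^3)/(1−r)
        = 6.813 × 0.5865 × (1 − 0.2017) / (1 − 0.5865) = 7.714 mg/L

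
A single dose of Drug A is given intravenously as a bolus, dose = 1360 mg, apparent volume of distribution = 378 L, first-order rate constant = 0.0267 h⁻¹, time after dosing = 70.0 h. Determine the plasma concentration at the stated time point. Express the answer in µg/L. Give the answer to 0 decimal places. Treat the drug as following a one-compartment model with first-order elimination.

555 µg/L

C₀ = Dose / Vd = 1360 / 378 = 3.598 mg/L
C = C₀ · e^(−k·t) = 3.598 × e^(−0.02670 × 70.0)
  = 3.598 × 0.1543 = 0.5552 mg/L
Convert: 0.5552 mg/L × 1000 = 555.2 µg/L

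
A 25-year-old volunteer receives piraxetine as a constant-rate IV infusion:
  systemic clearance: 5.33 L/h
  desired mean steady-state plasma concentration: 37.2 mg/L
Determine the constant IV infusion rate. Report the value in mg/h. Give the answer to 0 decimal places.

At steady state, infusion rate R₀ = Css × CL = 37.2 × 5.330 = 198.3 mg/h

198 mg/h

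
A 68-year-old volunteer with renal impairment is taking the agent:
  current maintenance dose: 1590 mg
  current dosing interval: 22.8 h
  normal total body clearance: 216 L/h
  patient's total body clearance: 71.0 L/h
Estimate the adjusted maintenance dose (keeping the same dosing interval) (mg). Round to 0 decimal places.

To keep the same average steady-state level, dosing rate must scale with clearance.
CL ratio = 71.0 / 216 = 0.3287
New dose (same interval) = 1590 × 0.3287 = 522.6 mg

523 mg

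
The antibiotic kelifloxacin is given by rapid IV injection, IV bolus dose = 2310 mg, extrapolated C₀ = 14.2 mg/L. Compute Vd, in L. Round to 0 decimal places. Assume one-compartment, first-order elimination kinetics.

163 L

Vd = Dose / C₀ = 2310 / 14.2 = 162.7 L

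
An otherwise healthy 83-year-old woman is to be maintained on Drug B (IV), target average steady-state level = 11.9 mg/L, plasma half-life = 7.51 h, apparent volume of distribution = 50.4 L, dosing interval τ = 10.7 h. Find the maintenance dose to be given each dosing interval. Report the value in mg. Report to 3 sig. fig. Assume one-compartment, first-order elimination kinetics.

592 mg

k = ln2 / t½ = 0.693147 / 7.51 = 0.09230 h⁻¹
CL = k × Vd = 0.09230 × 50.4 = 4.652 L/h
At steady state, Dose/τ = Css × CL.
Dose = Css × CL × τ = 11.9 × 4.652 × 10.7 = 592.3 mg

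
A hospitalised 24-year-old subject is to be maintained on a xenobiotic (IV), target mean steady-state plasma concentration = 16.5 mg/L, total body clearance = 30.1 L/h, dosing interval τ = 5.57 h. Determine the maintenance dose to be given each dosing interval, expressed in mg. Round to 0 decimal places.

At steady state, Dose/τ = Css × CL.
Dose = Css × CL × τ = 16.5 × 30.10 × 5.57 = 2766 mg

2766 mg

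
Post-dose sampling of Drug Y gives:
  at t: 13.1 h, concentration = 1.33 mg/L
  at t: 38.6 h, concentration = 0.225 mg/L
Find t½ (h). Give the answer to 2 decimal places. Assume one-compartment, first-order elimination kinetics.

k = ln(C₁/C₂) / (t₂ − t₁) = ln(1.33/0.225) / (38.6 − 13.1)
  = 1.777 / 25.50 = 0.06969 h⁻¹
t½ = ln2 / k = 0.693147 / 0.06969 = 9.946 h

9.95 h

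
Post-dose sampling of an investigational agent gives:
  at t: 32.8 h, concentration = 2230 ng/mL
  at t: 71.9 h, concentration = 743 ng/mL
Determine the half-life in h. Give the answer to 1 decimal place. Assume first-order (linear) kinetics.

24.7 h

k = ln(C₁/C₂) / (t₂ − t₁) = ln(2230/743) / (71.9 − 32.8)
  = 1.099 / 39.10 = 0.02811 h⁻¹
t½ = ln2 / k = 0.693147 / 0.02811 = 24.66 h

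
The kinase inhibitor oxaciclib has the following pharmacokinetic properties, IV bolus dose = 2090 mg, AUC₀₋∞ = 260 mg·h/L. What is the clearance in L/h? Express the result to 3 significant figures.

8.04 L/h

CL = Dose / AUC = 2090 / 260 = 8.038 L/h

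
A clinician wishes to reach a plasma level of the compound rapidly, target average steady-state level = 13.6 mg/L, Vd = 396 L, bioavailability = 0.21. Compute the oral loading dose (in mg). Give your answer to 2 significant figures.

LD = Css × Vd / F = 13.6 × 396 / 0.21 = 25650 mg

26000 mg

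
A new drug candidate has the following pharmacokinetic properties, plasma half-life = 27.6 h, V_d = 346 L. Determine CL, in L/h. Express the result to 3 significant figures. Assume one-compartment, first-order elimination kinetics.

k = ln2 / t½ = 0.693147 / 27.6 = 0.02511 h⁻¹
CL = k × Vd = 0.02511 × 346 = 8.688 L/h

8.69 L/h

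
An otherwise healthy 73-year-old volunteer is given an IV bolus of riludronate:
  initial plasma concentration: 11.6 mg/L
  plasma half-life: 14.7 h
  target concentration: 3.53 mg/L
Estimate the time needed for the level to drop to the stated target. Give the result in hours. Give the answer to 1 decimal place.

25.2 h

k = ln2 / t½ = 0.693147 / 14.7 = 0.04715 h⁻¹
t = ln(C₀ / C) / k = ln(11.60 / 3.53) / 0.04715
  = ln(3.286) / 0.04715 = 1.190 / 0.04715 = 25.24 h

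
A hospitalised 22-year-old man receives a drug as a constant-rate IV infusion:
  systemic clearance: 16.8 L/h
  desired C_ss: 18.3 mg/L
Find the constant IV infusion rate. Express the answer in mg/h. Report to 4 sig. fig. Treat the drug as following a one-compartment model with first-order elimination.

307.4 mg/h

At steady state, infusion rate R₀ = Css × CL = 18.3 × 16.80 = 307.4 mg/h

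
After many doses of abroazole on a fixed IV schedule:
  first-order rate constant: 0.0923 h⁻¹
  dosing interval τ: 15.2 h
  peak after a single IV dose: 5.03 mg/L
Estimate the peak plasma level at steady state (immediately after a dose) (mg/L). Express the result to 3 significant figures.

6.67 mg/L

e^(−kτ) = e^(−0.09230 × 15.2) = 0.2459
Accumulation ratio R = 1 / (1 − e^(−kτ)) = 1 / (1 − 0.2459) = 1.326
Steady-state peak = C₀ × R = 5.03 × 1.326 = 6.670 mg/L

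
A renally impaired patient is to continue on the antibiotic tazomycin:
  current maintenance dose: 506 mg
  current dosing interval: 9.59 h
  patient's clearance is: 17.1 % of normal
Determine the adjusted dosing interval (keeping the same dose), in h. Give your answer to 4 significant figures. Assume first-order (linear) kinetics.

To keep the same average steady-state level, dosing rate must scale with clearance.
CL ratio = 17.1 / 100 = 0.1710
New interval (same dose) = 9.59 / 0.1710 = 56.08 h

56.08 h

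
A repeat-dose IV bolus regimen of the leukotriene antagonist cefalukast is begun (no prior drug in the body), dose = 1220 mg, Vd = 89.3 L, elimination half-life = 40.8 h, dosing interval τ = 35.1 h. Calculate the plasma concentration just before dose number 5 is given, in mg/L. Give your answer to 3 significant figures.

15.2 mg/L

C₀ per dose = Dose / Vd = 1220 / 89.3 = 13.66 mg/L
k = ln2 / t½ = 0.693147 / 40.8 = 0.01699 h⁻¹
Fraction remaining after one interval: r = e^(−kτ) = e^(−0.01699 × 35.1) = 0.5508
Before dose 5, 4 doses have been given (aged 1τ, 2τ, 3τ, 4τ).
C_trough = C₀ × (r + r² + … + r^4) = C₀ × r(1−r^4)/(1−r)
        = 13.66 × 0.5508 × (1 − 0.09204) / (1 − 0.5508) = 15.21 mg/L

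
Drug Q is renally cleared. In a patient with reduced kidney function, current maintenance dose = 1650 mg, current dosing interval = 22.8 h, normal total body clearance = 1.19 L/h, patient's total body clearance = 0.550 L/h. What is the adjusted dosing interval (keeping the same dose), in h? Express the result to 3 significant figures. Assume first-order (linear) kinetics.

49.3 h

To keep the same average steady-state level, dosing rate must scale with clearance.
CL ratio = 0.550 / 1.19 = 0.4622
New interval (same dose) = 22.8 / 0.4622 = 49.33 h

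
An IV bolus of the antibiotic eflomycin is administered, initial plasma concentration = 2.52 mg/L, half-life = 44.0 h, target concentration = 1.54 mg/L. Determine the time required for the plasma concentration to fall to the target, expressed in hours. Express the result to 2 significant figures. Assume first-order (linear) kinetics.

31 h

k = ln2 / t½ = 0.693147 / 44.0 = 0.01575 h⁻¹
t = ln(C₀ / C) / k = ln(2.520 / 1.54) / 0.01575
  = ln(1.636) / 0.01575 = 0.4923 / 0.01575 = 31.26 h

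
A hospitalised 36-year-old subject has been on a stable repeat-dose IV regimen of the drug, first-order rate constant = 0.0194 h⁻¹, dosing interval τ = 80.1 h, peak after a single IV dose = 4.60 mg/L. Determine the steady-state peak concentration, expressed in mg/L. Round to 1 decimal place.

e^(−kτ) = e^(−0.01940 × 80.1) = 0.2114
Accumulation ratio R = 1 / (1 − e^(−kτ)) = 1 / (1 − 0.2114) = 1.268
Steady-state peak = C₀ × R = 4.60 × 1.268 = 5.833 mg/L

5.8 mg/L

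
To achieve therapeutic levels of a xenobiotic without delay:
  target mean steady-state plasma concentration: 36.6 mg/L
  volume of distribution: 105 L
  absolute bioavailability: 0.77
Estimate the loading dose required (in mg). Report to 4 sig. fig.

4991 mg

LD = Css × Vd / F = 36.6 × 105 / 0.77 = 4991 mg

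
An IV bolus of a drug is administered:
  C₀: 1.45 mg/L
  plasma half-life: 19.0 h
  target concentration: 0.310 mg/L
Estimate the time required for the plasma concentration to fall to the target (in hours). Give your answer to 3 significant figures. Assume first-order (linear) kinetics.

42.3 h

k = ln2 / t½ = 0.693147 / 19.0 = 0.03648 h⁻¹
t = ln(C₀ / C) / k = ln(1.450 / 0.310) / 0.03648
  = ln(4.677) / 0.03648 = 1.543 / 0.03648 = 42.30 h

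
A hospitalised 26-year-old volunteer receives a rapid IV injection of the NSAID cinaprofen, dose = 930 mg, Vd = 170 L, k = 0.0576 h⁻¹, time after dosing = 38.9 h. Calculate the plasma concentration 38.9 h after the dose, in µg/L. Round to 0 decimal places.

C₀ = Dose / Vd = 930.0 / 170 = 5.471 mg/L
C = C₀ · e^(−k·t) = 5.471 × e^(−0.05760 × 38.9)
  = 5.471 × 0.1064 = 0.5821 mg/L
Convert: 0.5821 mg/L × 1000 = 582.1 µg/L

582 µg/L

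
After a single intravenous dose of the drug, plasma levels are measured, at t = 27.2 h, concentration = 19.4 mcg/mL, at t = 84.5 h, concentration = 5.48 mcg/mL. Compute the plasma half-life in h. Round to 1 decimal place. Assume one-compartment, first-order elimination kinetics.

31.4 h

k = ln(C₁/C₂) / (t₂ − t₁) = ln(19.4/5.48) / (84.5 − 27.2)
  = 1.264 / 57.30 = 0.02206 h⁻¹
t½ = ln2 / k = 0.693147 / 0.02206 = 31.42 h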